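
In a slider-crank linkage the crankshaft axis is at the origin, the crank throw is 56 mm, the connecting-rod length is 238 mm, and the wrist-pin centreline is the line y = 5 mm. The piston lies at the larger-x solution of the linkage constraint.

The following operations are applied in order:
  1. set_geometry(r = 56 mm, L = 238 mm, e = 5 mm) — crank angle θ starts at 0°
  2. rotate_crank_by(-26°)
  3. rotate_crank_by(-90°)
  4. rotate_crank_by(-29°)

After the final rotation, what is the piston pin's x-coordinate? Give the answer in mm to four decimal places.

set_geometry: r = 56 mm, L = 238 mm, e = 5 mm; θ ← 0°
rotate_crank_by(-26°): θ ← 0° -26° = -26°
rotate_crank_by(-90°): θ ← -26° -90° = -116°
rotate_crank_by(-29°): θ ← -116° -29° = -145°
crank pin P = (r cos θ, r sin θ) = (-45.872514, -32.120280)
h = r sin θ − e = -32.120280 − 5 = -37.120280
x = r cos θ + √(L² − h²) = -45.872514 + √(56644.0 − 1377.9152) = -45.872514 + 235.087398 = 189.214884

189.2149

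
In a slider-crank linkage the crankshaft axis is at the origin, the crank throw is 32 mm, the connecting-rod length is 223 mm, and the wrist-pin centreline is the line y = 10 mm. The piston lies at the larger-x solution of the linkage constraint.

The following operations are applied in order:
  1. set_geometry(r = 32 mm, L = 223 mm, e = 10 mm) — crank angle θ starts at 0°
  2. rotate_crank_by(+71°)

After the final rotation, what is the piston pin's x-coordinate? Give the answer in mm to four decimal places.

set_geometry: r = 32 mm, L = 223 mm, e = 10 mm; θ ← 0°
rotate_crank_by(+71°): θ ← 0° +71° = 71°
crank pin P = (r cos θ, r sin θ) = (10.418181, 30.256594)
h = r sin θ − e = 30.256594 − 10 = 20.256594
x = r cos θ + √(L² − h²) = 10.418181 + √(49729.0 − 410.3296) = 10.418181 + 222.078073 = 232.496254

232.4963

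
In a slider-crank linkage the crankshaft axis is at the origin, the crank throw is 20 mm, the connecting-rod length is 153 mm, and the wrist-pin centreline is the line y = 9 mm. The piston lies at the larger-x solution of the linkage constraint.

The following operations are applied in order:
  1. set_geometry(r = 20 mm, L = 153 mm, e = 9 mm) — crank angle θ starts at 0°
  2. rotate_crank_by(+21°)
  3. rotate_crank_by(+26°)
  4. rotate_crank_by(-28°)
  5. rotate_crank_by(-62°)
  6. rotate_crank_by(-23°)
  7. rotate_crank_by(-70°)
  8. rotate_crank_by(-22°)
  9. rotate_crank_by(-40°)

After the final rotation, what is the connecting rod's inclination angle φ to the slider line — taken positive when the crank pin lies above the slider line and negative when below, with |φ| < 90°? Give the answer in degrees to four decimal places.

set_geometry: r = 20 mm, L = 153 mm, e = 9 mm; θ ← 0°
rotate_crank_by(+21°): θ ← 0° +21° = 21°
rotate_crank_by(+26°): θ ← 21° +26° = 47°
rotate_crank_by(-28°): θ ← 47° -28° = 19°
rotate_crank_by(-62°): θ ← 19° -62° = -43°
rotate_crank_by(-23°): θ ← -43° -23° = -66°
rotate_crank_by(-70°): θ ← -66° -70° = -136°
rotate_crank_by(-22°): θ ← -136° -22° = -158°
rotate_crank_by(-40°): θ ← -158° -40° = -198°
crank pin P = (r cos θ, r sin θ) = (-19.021130, 6.180340)
h = r sin θ − e = 6.180340 − 9 = -2.819660
sin φ = h / L = -2.819660 / 153 = -0.01842915
φ = arcsin(-0.01842915) = -1.055972°

-1.0560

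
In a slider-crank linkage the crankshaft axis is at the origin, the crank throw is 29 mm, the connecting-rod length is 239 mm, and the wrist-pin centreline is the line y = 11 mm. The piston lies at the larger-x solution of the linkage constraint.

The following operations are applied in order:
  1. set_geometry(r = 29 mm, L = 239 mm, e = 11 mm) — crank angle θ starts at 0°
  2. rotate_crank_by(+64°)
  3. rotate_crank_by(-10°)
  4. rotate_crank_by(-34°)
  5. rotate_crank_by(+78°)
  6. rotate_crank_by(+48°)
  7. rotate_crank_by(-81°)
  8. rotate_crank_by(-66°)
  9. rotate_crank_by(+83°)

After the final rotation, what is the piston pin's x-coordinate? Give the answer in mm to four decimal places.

242.3784

set_geometry: r = 29 mm, L = 239 mm, e = 11 mm; θ ← 0°
rotate_crank_by(+64°): θ ← 0° +64° = 64°
rotate_crank_by(-10°): θ ← 64° -10° = 54°
rotate_crank_by(-34°): θ ← 54° -34° = 20°
rotate_crank_by(+78°): θ ← 20° +78° = 98°
rotate_crank_by(+48°): θ ← 98° +48° = 146°
rotate_crank_by(-81°): θ ← 146° -81° = 65°
rotate_crank_by(-66°): θ ← 65° -66° = -1°
rotate_crank_by(+83°): θ ← -1° +83° = 82°
crank pin P = (r cos θ, r sin θ) = (4.036020, 28.717774)
h = r sin θ − e = 28.717774 − 11 = 17.717774
x = r cos θ + √(L² − h²) = 4.036020 + √(57121.0 − 313.9195) = 4.036020 + 238.342360 = 242.378380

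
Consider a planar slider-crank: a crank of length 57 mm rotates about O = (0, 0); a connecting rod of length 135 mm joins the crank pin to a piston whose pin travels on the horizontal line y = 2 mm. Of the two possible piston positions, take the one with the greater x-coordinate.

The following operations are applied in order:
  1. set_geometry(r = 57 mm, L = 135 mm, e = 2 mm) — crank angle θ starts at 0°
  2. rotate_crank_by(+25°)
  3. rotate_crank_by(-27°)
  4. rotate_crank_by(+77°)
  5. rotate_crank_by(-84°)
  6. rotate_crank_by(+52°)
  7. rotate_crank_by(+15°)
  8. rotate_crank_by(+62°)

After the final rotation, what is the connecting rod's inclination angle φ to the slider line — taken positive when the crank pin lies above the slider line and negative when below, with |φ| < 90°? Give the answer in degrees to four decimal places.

20.5387

set_geometry: r = 57 mm, L = 135 mm, e = 2 mm; θ ← 0°
rotate_crank_by(+25°): θ ← 0° +25° = 25°
rotate_crank_by(-27°): θ ← 25° -27° = -2°
rotate_crank_by(+77°): θ ← -2° +77° = 75°
rotate_crank_by(-84°): θ ← 75° -84° = -9°
rotate_crank_by(+52°): θ ← -9° +52° = 43°
rotate_crank_by(+15°): θ ← 43° +15° = 58°
rotate_crank_by(+62°): θ ← 58° +62° = 120°
crank pin P = (r cos θ, r sin θ) = (-28.500000, 49.363448)
h = r sin θ − e = 49.363448 − 2 = 47.363448
sin φ = h / L = 47.363448 / 135 = 0.35084036
φ = arcsin(0.35084036) = 20.538724°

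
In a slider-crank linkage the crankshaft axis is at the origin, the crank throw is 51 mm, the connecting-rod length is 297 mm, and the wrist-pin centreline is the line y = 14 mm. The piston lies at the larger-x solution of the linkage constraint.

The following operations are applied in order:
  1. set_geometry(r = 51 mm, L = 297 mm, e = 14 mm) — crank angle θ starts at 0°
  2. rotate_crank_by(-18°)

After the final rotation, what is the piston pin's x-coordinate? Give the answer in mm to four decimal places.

set_geometry: r = 51 mm, L = 297 mm, e = 14 mm; θ ← 0°
rotate_crank_by(-18°): θ ← 0° -18° = -18°
crank pin P = (r cos θ, r sin θ) = (48.503882, -15.759867)
h = r sin θ − e = -15.759867 − 14 = -29.759867
x = r cos θ + √(L² − h²) = 48.503882 + √(88209.0 − 885.6497) = 48.503882 + 295.505246 = 344.009128

344.0091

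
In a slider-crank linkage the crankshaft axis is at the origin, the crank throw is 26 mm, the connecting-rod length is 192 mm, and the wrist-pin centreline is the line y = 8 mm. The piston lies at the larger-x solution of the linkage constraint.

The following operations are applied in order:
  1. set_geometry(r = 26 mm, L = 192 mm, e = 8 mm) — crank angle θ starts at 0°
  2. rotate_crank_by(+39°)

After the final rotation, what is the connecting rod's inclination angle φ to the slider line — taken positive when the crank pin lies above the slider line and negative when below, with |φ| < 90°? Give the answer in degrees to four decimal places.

2.4962

set_geometry: r = 26 mm, L = 192 mm, e = 8 mm; θ ← 0°
rotate_crank_by(+39°): θ ← 0° +39° = 39°
crank pin P = (r cos θ, r sin θ) = (20.205795, 16.362330)
h = r sin θ − e = 16.362330 − 8 = 8.362330
sin φ = h / L = 8.362330 / 192 = 0.04355380
φ = arcsin(0.04355380) = 2.496239°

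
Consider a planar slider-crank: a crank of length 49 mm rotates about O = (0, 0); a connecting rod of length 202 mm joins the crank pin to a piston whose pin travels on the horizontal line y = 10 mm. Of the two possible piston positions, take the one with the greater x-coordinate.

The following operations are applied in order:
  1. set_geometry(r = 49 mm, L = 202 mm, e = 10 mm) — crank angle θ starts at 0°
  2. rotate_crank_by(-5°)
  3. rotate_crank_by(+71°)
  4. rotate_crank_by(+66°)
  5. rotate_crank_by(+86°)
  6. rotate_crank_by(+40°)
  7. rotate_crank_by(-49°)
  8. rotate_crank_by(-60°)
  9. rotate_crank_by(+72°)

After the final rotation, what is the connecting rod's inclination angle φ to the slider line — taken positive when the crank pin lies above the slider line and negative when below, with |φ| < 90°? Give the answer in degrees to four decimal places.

-12.0431

set_geometry: r = 49 mm, L = 202 mm, e = 10 mm; θ ← 0°
rotate_crank_by(-5°): θ ← 0° -5° = -5°
rotate_crank_by(+71°): θ ← -5° +71° = 66°
rotate_crank_by(+66°): θ ← 66° +66° = 132°
rotate_crank_by(+86°): θ ← 132° +86° = 218°
rotate_crank_by(+40°): θ ← 218° +40° = 258°
rotate_crank_by(-49°): θ ← 258° -49° = 209°
rotate_crank_by(-60°): θ ← 209° -60° = 149°
rotate_crank_by(+72°): θ ← 149° +72° = 221°
crank pin P = (r cos θ, r sin θ) = (-36.980769, -32.146892)
h = r sin θ − e = -32.146892 − 10 = -42.146892
sin φ = h / L = -42.146892 / 202 = -0.20864798
φ = arcsin(-0.20864798) = -12.043132°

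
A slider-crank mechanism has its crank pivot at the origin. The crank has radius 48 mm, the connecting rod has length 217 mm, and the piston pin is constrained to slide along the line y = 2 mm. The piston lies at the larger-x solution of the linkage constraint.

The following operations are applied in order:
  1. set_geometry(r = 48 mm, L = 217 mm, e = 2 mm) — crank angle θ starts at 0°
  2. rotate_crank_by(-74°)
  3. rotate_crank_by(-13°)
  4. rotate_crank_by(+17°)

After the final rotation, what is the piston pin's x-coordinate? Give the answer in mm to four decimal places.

228.2426

set_geometry: r = 48 mm, L = 217 mm, e = 2 mm; θ ← 0°
rotate_crank_by(-74°): θ ← 0° -74° = -74°
rotate_crank_by(-13°): θ ← -74° -13° = -87°
rotate_crank_by(+17°): θ ← -87° +17° = -70°
crank pin P = (r cos θ, r sin θ) = (16.416967, -45.105246)
h = r sin θ − e = -45.105246 − 2 = -47.105246
x = r cos θ + √(L² − h²) = 16.416967 + √(47089.0 − 2218.9042) = 16.416967 + 211.825626 = 228.242593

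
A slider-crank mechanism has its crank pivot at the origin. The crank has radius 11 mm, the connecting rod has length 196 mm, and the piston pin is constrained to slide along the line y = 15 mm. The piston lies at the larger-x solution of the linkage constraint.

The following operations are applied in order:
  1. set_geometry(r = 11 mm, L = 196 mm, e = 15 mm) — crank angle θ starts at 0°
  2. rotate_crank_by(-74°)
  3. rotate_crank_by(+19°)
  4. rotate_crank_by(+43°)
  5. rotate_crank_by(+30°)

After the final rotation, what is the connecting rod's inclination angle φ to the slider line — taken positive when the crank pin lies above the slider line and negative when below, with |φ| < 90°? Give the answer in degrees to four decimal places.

set_geometry: r = 11 mm, L = 196 mm, e = 15 mm; θ ← 0°
rotate_crank_by(-74°): θ ← 0° -74° = -74°
rotate_crank_by(+19°): θ ← -74° +19° = -55°
rotate_crank_by(+43°): θ ← -55° +43° = -12°
rotate_crank_by(+30°): θ ← -12° +30° = 18°
crank pin P = (r cos θ, r sin θ) = (10.461622, 3.399187)
h = r sin θ − e = 3.399187 − 15 = -11.600813
sin φ = h / L = -11.600813 / 196 = -0.05918782
φ = arcsin(-0.05918782) = -3.393196°

-3.3932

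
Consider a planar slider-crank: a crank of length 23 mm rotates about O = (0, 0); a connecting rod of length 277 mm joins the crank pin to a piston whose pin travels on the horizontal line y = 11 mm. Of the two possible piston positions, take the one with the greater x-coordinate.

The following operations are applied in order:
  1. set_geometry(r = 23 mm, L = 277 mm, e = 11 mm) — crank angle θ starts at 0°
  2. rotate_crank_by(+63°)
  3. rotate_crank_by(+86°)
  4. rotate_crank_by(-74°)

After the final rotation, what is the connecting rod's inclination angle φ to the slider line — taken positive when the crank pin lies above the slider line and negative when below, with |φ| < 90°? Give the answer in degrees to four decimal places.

2.3207

set_geometry: r = 23 mm, L = 277 mm, e = 11 mm; θ ← 0°
rotate_crank_by(+63°): θ ← 0° +63° = 63°
rotate_crank_by(+86°): θ ← 63° +86° = 149°
rotate_crank_by(-74°): θ ← 149° -74° = 75°
crank pin P = (r cos θ, r sin θ) = (5.952838, 22.216294)
h = r sin θ − e = 22.216294 − 11 = 11.216294
sin φ = h / L = 11.216294 / 277 = 0.04049204
φ = arcsin(0.04049204) = 2.320657°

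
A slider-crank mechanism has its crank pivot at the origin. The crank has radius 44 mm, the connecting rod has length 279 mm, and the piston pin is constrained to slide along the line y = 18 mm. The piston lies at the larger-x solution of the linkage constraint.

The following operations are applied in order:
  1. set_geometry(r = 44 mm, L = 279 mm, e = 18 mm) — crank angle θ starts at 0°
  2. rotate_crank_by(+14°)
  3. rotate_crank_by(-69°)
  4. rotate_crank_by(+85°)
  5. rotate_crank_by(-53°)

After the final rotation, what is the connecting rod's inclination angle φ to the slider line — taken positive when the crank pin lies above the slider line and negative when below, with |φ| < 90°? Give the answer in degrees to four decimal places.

set_geometry: r = 44 mm, L = 279 mm, e = 18 mm; θ ← 0°
rotate_crank_by(+14°): θ ← 0° +14° = 14°
rotate_crank_by(-69°): θ ← 14° -69° = -55°
rotate_crank_by(+85°): θ ← -55° +85° = 30°
rotate_crank_by(-53°): θ ← 30° -53° = -23°
crank pin P = (r cos θ, r sin θ) = (40.502214, -17.192170)
h = r sin θ − e = -17.192170 − 18 = -35.192170
sin φ = h / L = -35.192170 / 279 = -0.12613681
φ = arcsin(-0.12613681) = -7.246410°

-7.2464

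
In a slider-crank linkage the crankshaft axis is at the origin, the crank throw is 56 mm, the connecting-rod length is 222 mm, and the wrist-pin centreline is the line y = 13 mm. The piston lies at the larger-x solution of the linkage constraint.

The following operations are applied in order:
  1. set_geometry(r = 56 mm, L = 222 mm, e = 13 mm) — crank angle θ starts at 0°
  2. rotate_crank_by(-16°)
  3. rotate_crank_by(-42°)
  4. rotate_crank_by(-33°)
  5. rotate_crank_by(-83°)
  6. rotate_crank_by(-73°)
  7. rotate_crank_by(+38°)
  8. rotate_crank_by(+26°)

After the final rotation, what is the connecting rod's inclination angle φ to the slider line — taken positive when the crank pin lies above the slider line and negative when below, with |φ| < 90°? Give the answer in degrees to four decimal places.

set_geometry: r = 56 mm, L = 222 mm, e = 13 mm; θ ← 0°
rotate_crank_by(-16°): θ ← 0° -16° = -16°
rotate_crank_by(-42°): θ ← -16° -42° = -58°
rotate_crank_by(-33°): θ ← -58° -33° = -91°
rotate_crank_by(-83°): θ ← -91° -83° = -174°
rotate_crank_by(-73°): θ ← -174° -73° = -247°
rotate_crank_by(+38°): θ ← -247° +38° = -209°
rotate_crank_by(+26°): θ ← -209° +26° = -183°
crank pin P = (r cos θ, r sin θ) = (-55.923254, 2.930814)
h = r sin θ − e = 2.930814 − 13 = -10.069186
sin φ = h / L = -10.069186 / 222 = -0.04535670
φ = arcsin(-0.04535670) = -2.599639°

-2.5996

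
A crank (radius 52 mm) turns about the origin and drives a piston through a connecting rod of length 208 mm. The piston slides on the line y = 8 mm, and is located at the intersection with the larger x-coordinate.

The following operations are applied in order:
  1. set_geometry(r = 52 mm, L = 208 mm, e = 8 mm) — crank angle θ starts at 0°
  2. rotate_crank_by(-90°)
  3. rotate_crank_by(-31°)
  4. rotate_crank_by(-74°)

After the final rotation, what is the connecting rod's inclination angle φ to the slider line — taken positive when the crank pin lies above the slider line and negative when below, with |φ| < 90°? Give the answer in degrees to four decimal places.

1.5038

set_geometry: r = 52 mm, L = 208 mm, e = 8 mm; θ ← 0°
rotate_crank_by(-90°): θ ← 0° -90° = -90°
rotate_crank_by(-31°): θ ← -90° -31° = -121°
rotate_crank_by(-74°): θ ← -121° -74° = -195°
crank pin P = (r cos θ, r sin θ) = (-50.228143, 13.458590)
h = r sin θ − e = 13.458590 − 8 = 5.458590
sin φ = h / L = 5.458590 / 208 = 0.02624322
φ = arcsin(0.02624322) = 1.503799°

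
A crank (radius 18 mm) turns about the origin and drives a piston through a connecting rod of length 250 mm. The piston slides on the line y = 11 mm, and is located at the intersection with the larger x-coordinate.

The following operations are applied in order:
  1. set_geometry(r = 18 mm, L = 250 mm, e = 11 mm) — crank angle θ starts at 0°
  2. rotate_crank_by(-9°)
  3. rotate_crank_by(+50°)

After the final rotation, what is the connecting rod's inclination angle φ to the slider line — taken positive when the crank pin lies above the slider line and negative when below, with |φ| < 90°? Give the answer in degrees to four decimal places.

0.1854

set_geometry: r = 18 mm, L = 250 mm, e = 11 mm; θ ← 0°
rotate_crank_by(-9°): θ ← 0° -9° = -9°
rotate_crank_by(+50°): θ ← -9° +50° = 41°
crank pin P = (r cos θ, r sin θ) = (13.584772, 11.809063)
h = r sin θ − e = 11.809063 − 11 = 0.809063
sin φ = h / L = 0.809063 / 250 = 0.00323625
φ = arcsin(0.00323625) = 0.185424°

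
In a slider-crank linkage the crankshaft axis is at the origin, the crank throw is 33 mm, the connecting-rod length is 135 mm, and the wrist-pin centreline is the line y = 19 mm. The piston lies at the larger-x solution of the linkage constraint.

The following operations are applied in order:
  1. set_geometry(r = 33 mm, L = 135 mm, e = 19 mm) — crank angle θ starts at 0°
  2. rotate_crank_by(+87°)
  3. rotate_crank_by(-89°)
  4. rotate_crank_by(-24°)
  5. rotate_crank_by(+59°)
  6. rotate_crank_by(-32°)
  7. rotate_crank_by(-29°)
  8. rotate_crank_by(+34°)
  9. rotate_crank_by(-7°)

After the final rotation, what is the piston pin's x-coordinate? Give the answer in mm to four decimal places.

166.5681

set_geometry: r = 33 mm, L = 135 mm, e = 19 mm; θ ← 0°
rotate_crank_by(+87°): θ ← 0° +87° = 87°
rotate_crank_by(-89°): θ ← 87° -89° = -2°
rotate_crank_by(-24°): θ ← -2° -24° = -26°
rotate_crank_by(+59°): θ ← -26° +59° = 33°
rotate_crank_by(-32°): θ ← 33° -32° = 1°
rotate_crank_by(-29°): θ ← 1° -29° = -28°
rotate_crank_by(+34°): θ ← -28° +34° = 6°
rotate_crank_by(-7°): θ ← 6° -7° = -1°
crank pin P = (r cos θ, r sin θ) = (32.994974, -0.575929)
h = r sin θ − e = -0.575929 − 19 = -19.575929
x = r cos θ + √(L² − h²) = 32.994974 + √(18225.0 − 383.2170) = 32.994974 + 133.573137 = 166.568111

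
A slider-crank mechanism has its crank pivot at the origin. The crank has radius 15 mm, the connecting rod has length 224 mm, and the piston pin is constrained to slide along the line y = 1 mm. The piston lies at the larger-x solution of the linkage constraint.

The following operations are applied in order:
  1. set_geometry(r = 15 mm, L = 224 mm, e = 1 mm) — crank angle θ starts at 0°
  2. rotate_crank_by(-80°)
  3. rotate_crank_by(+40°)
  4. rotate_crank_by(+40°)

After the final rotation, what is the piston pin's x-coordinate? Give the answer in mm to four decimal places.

set_geometry: r = 15 mm, L = 224 mm, e = 1 mm; θ ← 0°
rotate_crank_by(-80°): θ ← 0° -80° = -80°
rotate_crank_by(+40°): θ ← -80° +40° = -40°
rotate_crank_by(+40°): θ ← -40° +40° = 0°
crank pin P = (r cos θ, r sin θ) = (15.000000, 0.000000)
h = r sin θ − e = 0.000000 − 1 = -1.000000
x = r cos θ + √(L² − h²) = 15.000000 + √(50176.0 − 1.0000) = 15.000000 + 223.997768 = 238.997768

238.9978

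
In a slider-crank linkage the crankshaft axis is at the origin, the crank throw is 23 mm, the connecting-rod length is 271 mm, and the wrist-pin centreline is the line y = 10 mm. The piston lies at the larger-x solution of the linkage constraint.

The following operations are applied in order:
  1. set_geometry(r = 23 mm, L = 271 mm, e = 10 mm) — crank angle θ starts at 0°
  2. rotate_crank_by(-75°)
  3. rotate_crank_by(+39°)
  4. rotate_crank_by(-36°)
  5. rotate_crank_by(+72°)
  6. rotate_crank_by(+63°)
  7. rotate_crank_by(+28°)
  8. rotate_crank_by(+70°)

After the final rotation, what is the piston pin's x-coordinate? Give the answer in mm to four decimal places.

249.2414

set_geometry: r = 23 mm, L = 271 mm, e = 10 mm; θ ← 0°
rotate_crank_by(-75°): θ ← 0° -75° = -75°
rotate_crank_by(+39°): θ ← -75° +39° = -36°
rotate_crank_by(-36°): θ ← -36° -36° = -72°
rotate_crank_by(+72°): θ ← -72° +72° = 0°
rotate_crank_by(+63°): θ ← 0° +63° = 63°
rotate_crank_by(+28°): θ ← 63° +28° = 91°
rotate_crank_by(+70°): θ ← 91° +70° = 161°
crank pin P = (r cos θ, r sin θ) = (-21.746927, 7.488068)
h = r sin θ − e = 7.488068 − 10 = -2.511932
x = r cos θ + √(L² − h²) = -21.746927 + √(73441.0 − 6.3098) = -21.746927 + 270.988358 = 249.241431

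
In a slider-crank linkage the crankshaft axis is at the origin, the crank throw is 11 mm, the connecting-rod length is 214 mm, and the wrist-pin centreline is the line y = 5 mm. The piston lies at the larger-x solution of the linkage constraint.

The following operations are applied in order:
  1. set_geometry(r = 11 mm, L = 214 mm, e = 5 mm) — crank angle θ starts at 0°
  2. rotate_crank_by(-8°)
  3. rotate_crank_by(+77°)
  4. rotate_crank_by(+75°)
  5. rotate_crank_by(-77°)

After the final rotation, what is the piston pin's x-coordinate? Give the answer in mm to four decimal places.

set_geometry: r = 11 mm, L = 214 mm, e = 5 mm; θ ← 0°
rotate_crank_by(-8°): θ ← 0° -8° = -8°
rotate_crank_by(+77°): θ ← -8° +77° = 69°
rotate_crank_by(+75°): θ ← 69° +75° = 144°
rotate_crank_by(-77°): θ ← 144° -77° = 67°
crank pin P = (r cos θ, r sin θ) = (4.298042, 10.125553)
h = r sin θ − e = 10.125553 − 5 = 5.125553
x = r cos θ + √(L² − h²) = 4.298042 + √(45796.0 − 26.2713) = 4.298042 + 213.938610 = 218.236652

218.2367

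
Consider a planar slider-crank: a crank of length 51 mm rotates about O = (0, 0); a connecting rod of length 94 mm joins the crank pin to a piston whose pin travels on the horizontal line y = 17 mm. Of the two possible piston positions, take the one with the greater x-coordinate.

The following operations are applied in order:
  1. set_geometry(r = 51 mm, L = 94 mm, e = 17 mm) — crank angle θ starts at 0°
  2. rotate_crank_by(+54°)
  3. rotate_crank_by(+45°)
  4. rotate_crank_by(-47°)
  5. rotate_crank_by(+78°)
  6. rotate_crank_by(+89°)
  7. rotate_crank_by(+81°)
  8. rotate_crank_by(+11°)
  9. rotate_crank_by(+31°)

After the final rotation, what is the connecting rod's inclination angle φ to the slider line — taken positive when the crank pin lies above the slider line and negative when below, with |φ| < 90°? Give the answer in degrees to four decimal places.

-20.3962

set_geometry: r = 51 mm, L = 94 mm, e = 17 mm; θ ← 0°
rotate_crank_by(+54°): θ ← 0° +54° = 54°
rotate_crank_by(+45°): θ ← 54° +45° = 99°
rotate_crank_by(-47°): θ ← 99° -47° = 52°
rotate_crank_by(+78°): θ ← 52° +78° = 130°
rotate_crank_by(+89°): θ ← 130° +89° = 219°
rotate_crank_by(+81°): θ ← 219° +81° = 300°
rotate_crank_by(+11°): θ ← 300° +11° = 311°
rotate_crank_by(+31°): θ ← 311° +31° = 342°
crank pin P = (r cos θ, r sin θ) = (48.503882, -15.759867)
h = r sin θ − e = -15.759867 − 17 = -32.759867
sin φ = h / L = -32.759867 / 94 = -0.34850922
φ = arcsin(-0.34850922) = -20.396159°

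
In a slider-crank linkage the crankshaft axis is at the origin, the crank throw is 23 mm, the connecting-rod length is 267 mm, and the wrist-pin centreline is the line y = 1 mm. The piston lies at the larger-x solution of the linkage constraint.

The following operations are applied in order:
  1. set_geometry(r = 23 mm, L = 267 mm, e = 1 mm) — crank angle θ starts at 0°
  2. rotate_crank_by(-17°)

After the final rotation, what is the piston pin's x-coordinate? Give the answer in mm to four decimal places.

set_geometry: r = 23 mm, L = 267 mm, e = 1 mm; θ ← 0°
rotate_crank_by(-17°): θ ← 0° -17° = -17°
crank pin P = (r cos θ, r sin θ) = (21.995009, -6.724549)
h = r sin θ − e = -6.724549 − 1 = -7.724549
x = r cos θ + √(L² − h²) = 21.995009 + √(71289.0 − 59.6687) = 21.995009 + 266.888238 = 288.883247

288.8832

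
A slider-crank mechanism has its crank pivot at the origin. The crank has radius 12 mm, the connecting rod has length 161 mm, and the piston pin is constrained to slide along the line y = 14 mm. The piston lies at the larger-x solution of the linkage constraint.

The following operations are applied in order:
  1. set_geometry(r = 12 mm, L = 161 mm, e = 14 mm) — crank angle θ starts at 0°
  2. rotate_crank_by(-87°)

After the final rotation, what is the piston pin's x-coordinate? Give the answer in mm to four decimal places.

set_geometry: r = 12 mm, L = 161 mm, e = 14 mm; θ ← 0°
rotate_crank_by(-87°): θ ← 0° -87° = -87°
crank pin P = (r cos θ, r sin θ) = (0.628031, -11.983554)
h = r sin θ − e = -11.983554 − 14 = -25.983554
x = r cos θ + √(L² − h²) = 0.628031 + √(25921.0 − 675.1451) = 0.628031 + 158.889442 = 159.517474

159.5175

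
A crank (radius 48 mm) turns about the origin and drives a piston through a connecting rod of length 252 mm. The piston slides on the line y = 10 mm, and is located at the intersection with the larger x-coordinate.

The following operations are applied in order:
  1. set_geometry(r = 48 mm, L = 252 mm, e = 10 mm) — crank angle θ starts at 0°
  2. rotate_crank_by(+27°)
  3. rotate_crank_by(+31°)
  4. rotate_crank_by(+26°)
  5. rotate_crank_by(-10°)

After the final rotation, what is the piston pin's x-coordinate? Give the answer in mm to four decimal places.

262.6256

set_geometry: r = 48 mm, L = 252 mm, e = 10 mm; θ ← 0°
rotate_crank_by(+27°): θ ← 0° +27° = 27°
rotate_crank_by(+31°): θ ← 27° +31° = 58°
rotate_crank_by(+26°): θ ← 58° +26° = 84°
rotate_crank_by(-10°): θ ← 84° -10° = 74°
crank pin P = (r cos θ, r sin θ) = (13.230593, 46.140561)
h = r sin θ − e = 46.140561 − 10 = 36.140561
x = r cos θ + √(L² − h²) = 13.230593 + √(63504.0 − 1306.1402) = 13.230593 + 249.394988 = 262.625581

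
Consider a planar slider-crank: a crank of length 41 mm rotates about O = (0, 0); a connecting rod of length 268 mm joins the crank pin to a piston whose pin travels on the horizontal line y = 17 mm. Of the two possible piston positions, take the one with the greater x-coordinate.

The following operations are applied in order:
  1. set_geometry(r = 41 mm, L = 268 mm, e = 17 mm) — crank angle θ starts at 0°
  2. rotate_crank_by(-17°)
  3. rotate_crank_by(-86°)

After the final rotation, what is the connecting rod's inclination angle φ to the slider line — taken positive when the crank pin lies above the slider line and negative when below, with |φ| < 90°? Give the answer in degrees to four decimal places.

-12.2687

set_geometry: r = 41 mm, L = 268 mm, e = 17 mm; θ ← 0°
rotate_crank_by(-17°): θ ← 0° -17° = -17°
rotate_crank_by(-86°): θ ← -17° -86° = -103°
crank pin P = (r cos θ, r sin θ) = (-9.222993, -39.949173)
h = r sin θ − e = -39.949173 − 17 = -56.949173
sin φ = h / L = -56.949173 / 268 = -0.21249691
φ = arcsin(-0.21249691) = -12.268718°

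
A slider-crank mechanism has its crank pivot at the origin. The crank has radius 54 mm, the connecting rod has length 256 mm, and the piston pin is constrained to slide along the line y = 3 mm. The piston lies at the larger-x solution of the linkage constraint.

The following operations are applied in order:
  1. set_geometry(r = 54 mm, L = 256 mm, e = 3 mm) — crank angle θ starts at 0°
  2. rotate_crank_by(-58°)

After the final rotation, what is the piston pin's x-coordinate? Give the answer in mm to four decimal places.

279.9224

set_geometry: r = 54 mm, L = 256 mm, e = 3 mm; θ ← 0°
rotate_crank_by(-58°): θ ← 0° -58° = -58°
crank pin P = (r cos θ, r sin θ) = (28.615640, -45.794597)
h = r sin θ − e = -45.794597 − 3 = -48.794597
x = r cos θ + √(L² − h²) = 28.615640 + √(65536.0 − 2380.9127) = 28.615640 + 251.306759 = 279.922400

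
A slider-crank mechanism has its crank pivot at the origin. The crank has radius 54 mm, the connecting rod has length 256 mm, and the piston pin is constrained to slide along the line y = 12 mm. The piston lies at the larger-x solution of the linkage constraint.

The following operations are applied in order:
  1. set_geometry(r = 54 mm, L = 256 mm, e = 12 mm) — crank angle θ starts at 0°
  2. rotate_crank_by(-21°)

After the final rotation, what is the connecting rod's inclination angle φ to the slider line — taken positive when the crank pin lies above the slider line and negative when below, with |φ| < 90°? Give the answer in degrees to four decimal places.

-7.0346

set_geometry: r = 54 mm, L = 256 mm, e = 12 mm; θ ← 0°
rotate_crank_by(-21°): θ ← 0° -21° = -21°
crank pin P = (r cos θ, r sin θ) = (50.413343, -19.351869)
h = r sin θ − e = -19.351869 − 12 = -31.351869
sin φ = h / L = -31.351869 / 256 = -0.12246824
φ = arcsin(-0.12246824) = -7.034573°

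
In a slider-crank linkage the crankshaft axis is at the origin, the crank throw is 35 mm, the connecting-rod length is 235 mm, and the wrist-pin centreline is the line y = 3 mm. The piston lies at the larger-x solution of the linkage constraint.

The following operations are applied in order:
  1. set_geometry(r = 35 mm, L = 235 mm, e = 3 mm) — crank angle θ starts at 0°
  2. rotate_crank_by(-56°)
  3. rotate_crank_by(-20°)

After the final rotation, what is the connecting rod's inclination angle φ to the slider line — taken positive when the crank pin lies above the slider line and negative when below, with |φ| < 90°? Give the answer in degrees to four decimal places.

-9.0489

set_geometry: r = 35 mm, L = 235 mm, e = 3 mm; θ ← 0°
rotate_crank_by(-56°): θ ← 0° -56° = -56°
rotate_crank_by(-20°): θ ← -56° -20° = -76°
crank pin P = (r cos θ, r sin θ) = (8.467266, -33.960350)
h = r sin θ − e = -33.960350 − 3 = -36.960350
sin φ = h / L = -36.960350 / 235 = -0.15727809
φ = arcsin(-0.15727809) = -9.048942°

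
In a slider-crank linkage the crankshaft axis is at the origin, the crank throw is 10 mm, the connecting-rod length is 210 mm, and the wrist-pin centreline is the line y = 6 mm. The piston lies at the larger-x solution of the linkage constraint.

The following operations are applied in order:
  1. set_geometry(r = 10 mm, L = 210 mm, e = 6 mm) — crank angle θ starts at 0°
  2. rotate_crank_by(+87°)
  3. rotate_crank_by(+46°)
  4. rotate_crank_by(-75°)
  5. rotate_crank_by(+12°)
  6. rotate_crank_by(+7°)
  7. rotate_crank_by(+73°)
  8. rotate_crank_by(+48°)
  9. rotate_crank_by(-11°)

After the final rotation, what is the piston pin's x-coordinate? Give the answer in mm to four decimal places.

199.9504

set_geometry: r = 10 mm, L = 210 mm, e = 6 mm; θ ← 0°
rotate_crank_by(+87°): θ ← 0° +87° = 87°
rotate_crank_by(+46°): θ ← 87° +46° = 133°
rotate_crank_by(-75°): θ ← 133° -75° = 58°
rotate_crank_by(+12°): θ ← 58° +12° = 70°
rotate_crank_by(+7°): θ ← 70° +7° = 77°
rotate_crank_by(+73°): θ ← 77° +73° = 150°
rotate_crank_by(+48°): θ ← 150° +48° = 198°
rotate_crank_by(-11°): θ ← 198° -11° = 187°
crank pin P = (r cos θ, r sin θ) = (-9.925462, -1.218693)
h = r sin θ − e = -1.218693 − 6 = -7.218693
x = r cos θ + √(L² − h²) = -9.925462 + √(44100.0 − 52.1095) = -9.925462 + 209.875893 = 199.950431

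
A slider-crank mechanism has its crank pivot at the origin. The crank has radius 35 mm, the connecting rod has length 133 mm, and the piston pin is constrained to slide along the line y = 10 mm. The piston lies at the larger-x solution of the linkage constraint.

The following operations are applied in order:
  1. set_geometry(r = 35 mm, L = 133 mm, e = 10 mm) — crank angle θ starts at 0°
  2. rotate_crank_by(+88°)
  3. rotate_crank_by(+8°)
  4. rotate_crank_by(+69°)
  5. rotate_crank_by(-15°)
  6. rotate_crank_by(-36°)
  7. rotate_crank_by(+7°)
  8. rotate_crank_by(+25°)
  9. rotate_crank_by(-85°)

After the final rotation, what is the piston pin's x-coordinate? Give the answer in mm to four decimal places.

set_geometry: r = 35 mm, L = 133 mm, e = 10 mm; θ ← 0°
rotate_crank_by(+88°): θ ← 0° +88° = 88°
rotate_crank_by(+8°): θ ← 88° +8° = 96°
rotate_crank_by(+69°): θ ← 96° +69° = 165°
rotate_crank_by(-15°): θ ← 165° -15° = 150°
rotate_crank_by(-36°): θ ← 150° -36° = 114°
rotate_crank_by(+7°): θ ← 114° +7° = 121°
rotate_crank_by(+25°): θ ← 121° +25° = 146°
rotate_crank_by(-85°): θ ← 146° -85° = 61°
crank pin P = (r cos θ, r sin θ) = (16.968337, 30.611690)
h = r sin θ − e = 30.611690 − 10 = 20.611690
x = r cos θ + √(L² − h²) = 16.968337 + √(17689.0 − 424.8418) = 16.968337 + 131.393144 = 148.361481

148.3615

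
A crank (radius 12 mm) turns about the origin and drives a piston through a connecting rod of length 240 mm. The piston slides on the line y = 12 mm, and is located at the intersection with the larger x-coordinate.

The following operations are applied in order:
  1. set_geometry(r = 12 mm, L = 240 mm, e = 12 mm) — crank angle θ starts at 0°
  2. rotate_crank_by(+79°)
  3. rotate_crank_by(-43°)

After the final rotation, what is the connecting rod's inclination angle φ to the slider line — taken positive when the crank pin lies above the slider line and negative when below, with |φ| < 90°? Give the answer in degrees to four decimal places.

set_geometry: r = 12 mm, L = 240 mm, e = 12 mm; θ ← 0°
rotate_crank_by(+79°): θ ← 0° +79° = 79°
rotate_crank_by(-43°): θ ← 79° -43° = 36°
crank pin P = (r cos θ, r sin θ) = (9.708204, 7.053423)
h = r sin θ − e = 7.053423 − 12 = -4.946577
sin φ = h / L = -4.946577 / 240 = -0.02061074
φ = arcsin(-0.02061074) = -1.180992°

-1.1810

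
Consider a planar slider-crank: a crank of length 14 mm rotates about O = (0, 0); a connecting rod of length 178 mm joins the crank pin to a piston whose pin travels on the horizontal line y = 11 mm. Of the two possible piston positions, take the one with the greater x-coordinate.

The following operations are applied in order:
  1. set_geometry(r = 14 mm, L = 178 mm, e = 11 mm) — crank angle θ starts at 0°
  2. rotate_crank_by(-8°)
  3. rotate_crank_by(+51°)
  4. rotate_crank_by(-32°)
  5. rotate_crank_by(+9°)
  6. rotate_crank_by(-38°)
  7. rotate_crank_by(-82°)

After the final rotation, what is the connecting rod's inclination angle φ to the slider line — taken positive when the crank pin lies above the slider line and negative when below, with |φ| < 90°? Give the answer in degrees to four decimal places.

-8.0047

set_geometry: r = 14 mm, L = 178 mm, e = 11 mm; θ ← 0°
rotate_crank_by(-8°): θ ← 0° -8° = -8°
rotate_crank_by(+51°): θ ← -8° +51° = 43°
rotate_crank_by(-32°): θ ← 43° -32° = 11°
rotate_crank_by(+9°): θ ← 11° +9° = 20°
rotate_crank_by(-38°): θ ← 20° -38° = -18°
rotate_crank_by(-82°): θ ← -18° -82° = -100°
crank pin P = (r cos θ, r sin θ) = (-2.431074, -13.787309)
h = r sin θ − e = -13.787309 − 11 = -24.787309
sin φ = h / L = -24.787309 / 178 = -0.13925454
φ = arcsin(-0.13925454) = -8.004712°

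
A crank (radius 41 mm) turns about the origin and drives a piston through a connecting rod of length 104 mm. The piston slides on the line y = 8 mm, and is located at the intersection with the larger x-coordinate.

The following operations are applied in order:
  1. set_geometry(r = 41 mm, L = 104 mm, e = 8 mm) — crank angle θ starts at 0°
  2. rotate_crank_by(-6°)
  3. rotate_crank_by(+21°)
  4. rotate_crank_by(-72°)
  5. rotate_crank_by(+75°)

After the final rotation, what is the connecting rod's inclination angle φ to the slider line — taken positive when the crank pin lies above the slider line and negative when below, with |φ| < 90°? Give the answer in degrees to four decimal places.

2.5735

set_geometry: r = 41 mm, L = 104 mm, e = 8 mm; θ ← 0°
rotate_crank_by(-6°): θ ← 0° -6° = -6°
rotate_crank_by(+21°): θ ← -6° +21° = 15°
rotate_crank_by(-72°): θ ← 15° -72° = -57°
rotate_crank_by(+75°): θ ← -57° +75° = 18°
crank pin P = (r cos θ, r sin θ) = (38.993317, 12.669697)
h = r sin θ − e = 12.669697 − 8 = 4.669697
sin φ = h / L = 4.669697 / 104 = 0.04490093
φ = arcsin(0.04490093) = 2.573499°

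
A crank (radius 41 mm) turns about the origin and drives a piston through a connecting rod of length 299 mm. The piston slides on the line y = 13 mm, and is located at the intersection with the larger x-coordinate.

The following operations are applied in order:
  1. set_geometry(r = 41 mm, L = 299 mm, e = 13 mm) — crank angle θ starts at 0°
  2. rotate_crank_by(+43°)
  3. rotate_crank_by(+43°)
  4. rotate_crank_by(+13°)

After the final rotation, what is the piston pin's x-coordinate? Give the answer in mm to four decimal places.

set_geometry: r = 41 mm, L = 299 mm, e = 13 mm; θ ← 0°
rotate_crank_by(+43°): θ ← 0° +43° = 43°
rotate_crank_by(+43°): θ ← 43° +43° = 86°
rotate_crank_by(+13°): θ ← 86° +13° = 99°
crank pin P = (r cos θ, r sin θ) = (-6.413813, 40.495222)
h = r sin θ − e = 40.495222 − 13 = 27.495222
x = r cos θ + √(L² − h²) = -6.413813 + √(89401.0 − 755.9872) = -6.413813 + 297.733123 = 291.319310

291.3193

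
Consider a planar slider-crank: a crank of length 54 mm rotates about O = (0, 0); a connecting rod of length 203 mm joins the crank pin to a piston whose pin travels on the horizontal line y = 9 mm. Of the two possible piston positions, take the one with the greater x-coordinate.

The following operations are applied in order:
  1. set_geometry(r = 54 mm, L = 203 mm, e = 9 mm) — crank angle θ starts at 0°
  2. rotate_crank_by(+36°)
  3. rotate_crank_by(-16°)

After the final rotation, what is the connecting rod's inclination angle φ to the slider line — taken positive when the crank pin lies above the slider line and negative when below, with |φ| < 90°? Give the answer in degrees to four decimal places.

set_geometry: r = 54 mm, L = 203 mm, e = 9 mm; θ ← 0°
rotate_crank_by(+36°): θ ← 0° +36° = 36°
rotate_crank_by(-16°): θ ← 36° -16° = 20°
crank pin P = (r cos θ, r sin θ) = (50.743402, 18.469088)
h = r sin θ − e = 18.469088 − 9 = 9.469088
sin φ = h / L = 9.469088 / 203 = 0.04664575
φ = arcsin(0.04664575) = 2.673575°

2.6736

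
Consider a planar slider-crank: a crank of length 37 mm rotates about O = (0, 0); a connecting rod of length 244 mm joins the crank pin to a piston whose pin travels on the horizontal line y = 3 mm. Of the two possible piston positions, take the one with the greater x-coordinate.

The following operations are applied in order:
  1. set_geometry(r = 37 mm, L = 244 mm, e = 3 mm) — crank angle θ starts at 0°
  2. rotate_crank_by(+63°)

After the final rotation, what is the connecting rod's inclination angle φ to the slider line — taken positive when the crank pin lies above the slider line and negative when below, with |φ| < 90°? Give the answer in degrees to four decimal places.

7.0547

set_geometry: r = 37 mm, L = 244 mm, e = 3 mm; θ ← 0°
rotate_crank_by(+63°): θ ← 0° +63° = 63°
crank pin P = (r cos θ, r sin θ) = (16.797648, 32.967241)
h = r sin θ − e = 32.967241 − 3 = 29.967241
sin φ = h / L = 29.967241 / 244 = 0.12281656
φ = arcsin(0.12281656) = 7.054682°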